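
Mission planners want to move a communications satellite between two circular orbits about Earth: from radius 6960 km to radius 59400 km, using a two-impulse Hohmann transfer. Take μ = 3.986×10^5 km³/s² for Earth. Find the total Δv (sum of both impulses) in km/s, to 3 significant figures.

Δv = 3.96 km/s

The Hohmann ellipse has a_t = (r₁ + r₂)/2 = 33180 km.
Circular speed at r₁: v₁ = √(μ/r₁) = √(3.986×10^5/6960) = 7.5677 km/s.
Transfer-orbit speed at r₁ (v² = μ(2/r − 1/a)): v_p = √[μ(2/r₁ − 1/a_t)] = 10.126 km/s.
First burn Δv₁ = |v_p − v₁| = 2.558 km/s.
At r₂, v₂ = √(μ/r₂) = 2.590 km/s.
Transfer-orbit speed at r₂: v_a = √[μ(2/r₂ − 1/a_t)] = 1.186 km/s.
Second burn Δv₂ = |v₂ − v_a| = 1.404 km/s.
Total Δv = Δv₁ + Δv₂ = 3.962 km/s.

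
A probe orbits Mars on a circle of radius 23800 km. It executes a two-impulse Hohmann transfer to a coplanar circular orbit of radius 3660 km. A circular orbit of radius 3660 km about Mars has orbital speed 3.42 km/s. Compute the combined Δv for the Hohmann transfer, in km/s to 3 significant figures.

From the circular-orbit relation v² = μ/r at r = 3660 km: μ = v²r = (3.42)² × 3660 = 42808.8 km³/s².
Transfer-ellipse semi-major axis a_t = (r₁ + r₂)/2 = (23800 + 3660)/2 = 13730 km.
Circular speed at r₁: v₁ = √(μ/r₁) = √(42808.8/23800) = 1.3411525 km/s.
Transfer-orbit speed at r₁ (v² = μ(2/r − 1/a)): v_a = √[μ(2/r₁ − 1/a_t)] = 0.69244207 km/s.
First burn Δv₁ = |v_a − v₁| = 0.648710 km/s.
At r₂, v₂ = √(μ/r₂) = 3.42000 km/s.
Transfer-orbit speed at r₂: v_p = √[μ(2/r₂ − 1/a_t)] = 4.50277 km/s.
Second burn Δv₂ = |v₂ − v_p| = 1.08277 km/s.
Δv = Δv₁ + Δv₂ = 0.648710 + 1.08277 = 1.731 km/s.

Δv = 1.73 km/s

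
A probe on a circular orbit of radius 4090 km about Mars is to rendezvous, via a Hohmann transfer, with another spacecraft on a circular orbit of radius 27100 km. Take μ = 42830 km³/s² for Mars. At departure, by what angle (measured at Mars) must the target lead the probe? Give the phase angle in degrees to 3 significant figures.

The Hohmann ellipse has a_t = (r₁ + r₂)/2 = 15595 km.
The half-period of the transfer ellipse is t = π√(a_t³/μ) = 29563 s.
Target angular speed ω₂ = √(μ/r₂³) = 4.6390×10^-5 rad/s.
Angle swept by the target during transfer: ω₂·t = 1.3714 rad = 78.58°.
Arrival is 180° from departure on the ellipse, so φ = 180° − 78.58° = 101°.

φ = 101°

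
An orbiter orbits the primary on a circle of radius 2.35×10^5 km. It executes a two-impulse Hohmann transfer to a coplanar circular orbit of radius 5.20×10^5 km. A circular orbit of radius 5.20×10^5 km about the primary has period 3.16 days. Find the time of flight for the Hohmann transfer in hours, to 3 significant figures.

From Kepler's third law T² = 4π²r³/μ at r = 5.20×10^5 km, T = 3.16 days = 3.16 × 86400 s = 2.73024×10^5 s: μ = 4π²r³/T² = 7.44677×10^7 km³/s².
Transfer-ellipse semi-major axis a_t = (r₁ + r₂)/2 = (2.350×10^5 + 5.200×10^5)/2 = 3.775×10^5 km.
Transfer time t = π√(a_t³/μ) = π√((3.775×10^5)³ / 7.44677×10^7) = 84440 s.
Converting: 84440 s ÷ 3600 s/hour = 23.5 hours.

t = 23.5 hours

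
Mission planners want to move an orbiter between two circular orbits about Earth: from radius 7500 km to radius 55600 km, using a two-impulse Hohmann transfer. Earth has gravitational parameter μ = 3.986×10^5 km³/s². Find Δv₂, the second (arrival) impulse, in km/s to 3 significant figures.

The Hohmann ellipse has a_t = (r₁ + r₂)/2 = 31550 km.
Circular speed at r = 55600 km: v_c = √(μ/r) = 2.6775 km/s.
Transfer-orbit speed at the same r (vis-viva, a = a_t): v_t = √[μ(2/r − 1/a_t)] = 1.3055 km/s.
Δv₂ = |v_t − v_c| = |1.3055 − 2.6775| = 1.372 km/s.

Δv₂ = 1.37 km/s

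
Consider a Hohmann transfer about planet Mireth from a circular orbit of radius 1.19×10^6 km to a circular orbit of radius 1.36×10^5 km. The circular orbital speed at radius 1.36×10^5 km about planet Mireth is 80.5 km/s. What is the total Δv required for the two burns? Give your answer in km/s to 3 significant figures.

From the circular-orbit relation v² = μ/r at r = 1.36×10^5 km: μ = v²r = (80.5)² × 1.36×10^5 = 8.81314×10^8 km³/s².
Transfer-ellipse semi-major axis a_t = (r₁ + r₂)/2 = (1.190×10^6 + 1.360×10^5)/2 = 6.630×10^5 km.
At r₁ the circular-orbit speed is v₁ = √(μ/r₁) = 27.214 km/s.
Transfer-orbit speed at r₁ (v² = μ(2/r − 1/a)): v_a = √[μ(2/r₁ − 1/a_t)] = 12.325 km/s.
First burn Δv₁ = |v_a − v₁| = 14.89 km/s.
Circular speed at r₂: v₂ = √(μ/r₂) = 80.500 km/s.
Transfer-orbit speed at r₂: v_p = √[μ(2/r₂ − 1/a_t)] = 107.85 km/s.
Second burn Δv₂ = |v₂ − v_p| = 27.35 km/s.
Δv = Δv₁ + Δv₂ = 14.89 + 27.35 = 42.24 km/s.

Δv = 42.2 km/s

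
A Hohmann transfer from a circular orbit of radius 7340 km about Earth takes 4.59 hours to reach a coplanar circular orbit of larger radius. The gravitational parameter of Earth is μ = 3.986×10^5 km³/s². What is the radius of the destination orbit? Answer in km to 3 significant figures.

Transfer time t = 4.59 hours = 16524 s, and t = π√(a_t³/μ).
So a_t = (μ t²/π²)^(1/3) = (3.986×10^5 × (16524)² / π²)^(1/3) = 22258 km.
Since a_t = (r₁ + r₂)/2, r₂ = 2a_t − r₁ = 2×22258 − 7340 = 37176 km.

r₂ = 37200 km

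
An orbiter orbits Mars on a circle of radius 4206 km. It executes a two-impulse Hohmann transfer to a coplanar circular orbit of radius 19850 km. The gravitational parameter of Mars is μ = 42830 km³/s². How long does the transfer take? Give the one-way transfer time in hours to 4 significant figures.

t = 5.562 hours

Transfer-ellipse semi-major axis a_t = (r₁ + r₂)/2 = (4206 + 19850)/2 = 12028 km.
By Kepler's third law the transfer-orbit period is T = 2π√(a_t³/μ), so t = T/2 = 20024.7 s.
Converting: 20024.7 s ÷ 3600 s/hour = 5.562 hours.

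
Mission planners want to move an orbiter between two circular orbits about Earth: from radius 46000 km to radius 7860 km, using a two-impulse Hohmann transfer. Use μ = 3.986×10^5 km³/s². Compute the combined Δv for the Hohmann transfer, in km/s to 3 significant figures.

The Hohmann ellipse has a_t = (r₁ + r₂)/2 = 26930 km.
Circular speed at r₁: v₁ = √(μ/r₁) = √(3.986×10^5/46000) = 2.9437 km/s.
Transfer-orbit speed at r₁ (v² = μ(2/r − 1/a)): v_a = √[μ(2/r₁ − 1/a_t)] = 1.5903 km/s.
First burn Δv₁ = |v_a − v₁| = 1.353 km/s.
Circular speed at r₂: v₂ = √(μ/r₂) = 7.121 km/s.
Transfer-orbit speed at r₂: v_p = √[μ(2/r₂ − 1/a_t)] = 9.307 km/s.
Second burn Δv₂ = |v₂ − v_p| = 2.186 km/s.
Δv = Δv₁ + Δv₂ = 1.353 + 2.186 = 3.539 km/s.

Δv = 3.54 km/s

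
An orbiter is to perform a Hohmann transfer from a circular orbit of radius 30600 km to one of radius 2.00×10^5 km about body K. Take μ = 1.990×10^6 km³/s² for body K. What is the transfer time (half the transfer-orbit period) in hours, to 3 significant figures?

t = 24.2 hours

Semi-major axis of the transfer orbit: a_t = (30600 + 2.000×10^5)/2 = 1.153×10^5 km.
Transfer time t = π√(a_t³/μ) = π√((1.153×10^5)³ / 1.990×10^6) = 87190 s.
Converting: 87190 s ÷ 3600 s/hour = 24.2 hours.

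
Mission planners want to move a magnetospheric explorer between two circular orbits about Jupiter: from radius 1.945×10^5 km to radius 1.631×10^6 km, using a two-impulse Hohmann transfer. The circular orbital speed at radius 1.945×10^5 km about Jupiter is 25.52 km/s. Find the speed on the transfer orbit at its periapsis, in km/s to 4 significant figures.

From the circular-orbit relation v² = μ/r at r = 1.945×10^5 km: μ = v²r = (25.52)² × 1.945×10^5 = 1.26672×10^8 km³/s².
Transfer-ellipse semi-major axis a_t = (r₁ + r₂)/2 = (1.945×10^5 + 1.631×10^6)/2 = 9.1275×10^5 km.
At periapsis, r = 1.945×10^5 km.
From the vis-viva equation, v = √[μ(2/r − 1/a_t)] = 34.11 km/s.

v = 34.11 km/s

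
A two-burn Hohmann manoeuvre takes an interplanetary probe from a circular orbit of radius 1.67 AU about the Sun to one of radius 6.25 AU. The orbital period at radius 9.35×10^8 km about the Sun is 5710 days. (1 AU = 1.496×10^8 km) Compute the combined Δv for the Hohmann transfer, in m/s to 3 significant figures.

Δv = 10100 m/s

From Kepler's third law T² = 4π²r³/μ at r = 9.35×10^8 km, T = 5710 days = 5710 × 86400 s = 4.93344×10^8 s: μ = 4π²r³/T² = 1.32585×10^11 km³/s².
In km: r₁ = 1.67 × 1.496×10^8 = 2.49832×10^8 km; r₂ = 6.25 × 1.496×10^8 = 9.350×10^8 km.
Semi-major axis of the transfer orbit: a_t = (2.49832×10^8 + 9.350×10^8)/2 = 5.92416×10^8 km.
Circular speed at r₁: v₁ = √(μ/r₁) = √(1.32585×10^11/2.49832×10^8) = 23.037 km/s.
On the transfer ellipse at r₁, vis-viva equation gives v_p = √[μ(2/r₁ − 1/a_t)] = 28.941 km/s.
First burn Δv₁ = |v_p − v₁| = 5.904 km/s.
Circular speed at r₂: v₂ = √(μ/r₂) = 11.908 km/s.
Transfer-orbit speed at r₂: v_a = √[μ(2/r₂ − 1/a_t)] = 7.7331 km/s.
Second burn Δv₂ = |v₂ − v_a| = 4.175 km/s.
Total Δv = Δv₁ + Δv₂ = 10.08 km/s.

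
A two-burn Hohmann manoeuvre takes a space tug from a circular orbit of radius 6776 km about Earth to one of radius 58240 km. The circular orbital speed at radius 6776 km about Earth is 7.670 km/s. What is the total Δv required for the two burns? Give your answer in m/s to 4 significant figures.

Δv = 4018 m/s

From the circular-orbit relation v² = μ/r at r = 6776 km: μ = v²r = (7.670)² × 6776 = 3.98625×10^5 km³/s².
The Hohmann ellipse has a_t = (r₁ + r₂)/2 = 32508 km.
At r₁ the circular-orbit speed is v₁ = √(μ/r₁) = 7.6700 km/s.
Transfer-orbit speed at r₁ (vis-viva equation): v_p = √[μ(2/r₁ − 1/a_t)] = 10.266 km/s.
First burn Δv₁ = |v_p − v₁| = 2.596 km/s.
Circular speed at r₂: v₂ = √(μ/r₂) = 2.616 km/s.
Transfer-orbit speed at r₂: v_a = √[μ(2/r₂ − 1/a_t)] = 1.194 km/s.
Second burn Δv₂ = |v₂ − v_a| = 1.422 km/s.
Δv = Δv₁ + Δv₂ = 2.596 + 1.422 = 4.018 km/s.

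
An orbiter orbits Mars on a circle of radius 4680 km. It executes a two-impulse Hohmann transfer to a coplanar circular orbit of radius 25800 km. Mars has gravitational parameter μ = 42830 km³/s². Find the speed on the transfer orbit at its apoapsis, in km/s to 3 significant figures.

Semi-major axis of the transfer orbit: a_t = (4680 + 25800)/2 = 15240 km.
At apoapsis, r = 25800 km.
From the vis-viva equation, v = √[μ(2/r − 1/a_t)] = 0.7140 km/s.

v = 0.714 km/s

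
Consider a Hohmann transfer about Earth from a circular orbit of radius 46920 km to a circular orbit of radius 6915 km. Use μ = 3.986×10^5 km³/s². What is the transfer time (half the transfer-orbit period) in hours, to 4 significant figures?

t = 6.104 hours

Semi-major axis of the transfer orbit: a_t = (46920 + 6915)/2 = 26917.5 km.
Transfer time t = π√(a_t³/μ) = π√((26917.5)³ / 3.986×10^5) = 21975 s.
Converting: 21975 s ÷ 3600 s/hour = 6.104 hours.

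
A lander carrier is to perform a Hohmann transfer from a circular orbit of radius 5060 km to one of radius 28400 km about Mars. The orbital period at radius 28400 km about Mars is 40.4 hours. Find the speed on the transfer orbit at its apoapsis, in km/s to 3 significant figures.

v = 0.675 km/s

From Kepler's third law T² = 4π²r³/μ at r = 28400 km, T = 40.4 hours = 40.4 × 3600 s = 1.4544×10^5 s: μ = 4π²r³/T² = 42751.1 km³/s².
Transfer-ellipse semi-major axis a_t = (r₁ + r₂)/2 = (5060 + 28400)/2 = 16730 km.
The apoapsis of the transfer ellipse is at r = 28400 km.
Applying v² = μ(2/r − 1/a_t): v = 0.6747 km/s.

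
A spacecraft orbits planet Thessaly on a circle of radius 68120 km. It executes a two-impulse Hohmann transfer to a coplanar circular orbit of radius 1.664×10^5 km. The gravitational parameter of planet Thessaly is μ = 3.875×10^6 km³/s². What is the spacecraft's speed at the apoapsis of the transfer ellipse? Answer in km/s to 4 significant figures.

v = 3.678 km/s

The Hohmann ellipse has a_t = (r₁ + r₂)/2 = 1.1726×10^5 km.
At apoapsis, r = 1.664×10^5 km.
Applying v² = μ(2/r − 1/a_t): v = 3.678 km/s.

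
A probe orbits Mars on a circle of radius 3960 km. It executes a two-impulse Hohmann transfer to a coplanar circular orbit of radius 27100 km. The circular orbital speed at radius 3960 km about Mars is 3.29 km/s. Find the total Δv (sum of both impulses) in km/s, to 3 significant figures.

Δv = 1.68 km/s

From the circular-orbit relation v² = μ/r at r = 3960 km: μ = v²r = (3.29)² × 3960 = 42863.4 km³/s².
Transfer-ellipse semi-major axis a_t = (r₁ + r₂)/2 = (3960 + 27100)/2 = 15530 km.
At r₁ the circular-orbit speed is v₁ = √(μ/r₁) = 3.290 km/s.
Transfer-orbit speed at r₁ (vis-viva): v_p = √[μ(2/r₁ − 1/a_t)] = 4.346 km/s.
First burn Δv₁ = |v_p − v₁| = 1.056 km/s.
At r₂, v₂ = √(μ/r₂) = 1.25765 km/s.
Transfer-orbit speed at r₂: v_a = √[μ(2/r₂ − 1/a_t)] = 0.635069 km/s.
Second burn Δv₂ = |v₂ − v_a| = 0.6226 km/s.
Δv = Δv₁ + Δv₂ = 1.056 + 0.6226 = 1.679 km/s.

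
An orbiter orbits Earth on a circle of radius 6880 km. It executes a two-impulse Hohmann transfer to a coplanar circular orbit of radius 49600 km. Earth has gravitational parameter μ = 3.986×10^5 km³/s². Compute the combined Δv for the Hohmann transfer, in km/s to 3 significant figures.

Transfer-ellipse semi-major axis a_t = (r₁ + r₂)/2 = (6880 + 49600)/2 = 28240 km.
At r₁ the circular-orbit speed is v₁ = √(μ/r₁) = 7.61157 km/s.
On the transfer ellipse at r₁, vis-viva equation gives v_p = √[μ(2/r₁ − 1/a_t)] = 10.0875 km/s.
First burn Δv₁ = |v_p − v₁| = 2.476 km/s.
Circular speed at r₂: v₂ = √(μ/r₂) = 2.835 km/s.
Transfer-orbit speed at r₂: v_a = √[μ(2/r₂ − 1/a_t)] = 1.399 km/s.
Second burn Δv₂ = |v₂ − v_a| = 1.436 km/s.
Δv = Δv₁ + Δv₂ = 2.476 + 1.436 = 3.912 km/s.

Δv = 3.91 km/s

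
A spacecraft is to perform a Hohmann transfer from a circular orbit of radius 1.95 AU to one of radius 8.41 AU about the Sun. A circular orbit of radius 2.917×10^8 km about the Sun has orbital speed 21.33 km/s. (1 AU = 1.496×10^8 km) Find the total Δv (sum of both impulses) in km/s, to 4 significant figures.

Δv = 9.817 km/s

From the circular-orbit relation v² = μ/r at r = 2.917×10^8 km: μ = v²r = (21.33)² × 2.917×10^8 = 1.32714×10^11 km³/s².
In km: r₁ = 1.95 × 1.496×10^8 = 2.9172×10^8 km; r₂ = 8.41 × 1.496×10^8 = 1.258136×10^9 km.
Semi-major axis of the transfer orbit: a_t = (2.9172×10^8 + 1.258136×10^9)/2 = 7.74928×10^8 km.
Circular speed at r₁: v₁ = √(μ/r₁) = √(1.32714×10^11/2.9172×10^8) = 21.329 km/s.
Transfer-orbit speed at r₁ (v² = μ(2/r − 1/a)): v_p = √[μ(2/r₁ − 1/a_t)] = 27.177 km/s.
First burn Δv₁ = |v_p − v₁| = 5.848 km/s.
Circular speed at r₂: v₂ = √(μ/r₂) = 10.271 km/s.
Transfer-orbit speed at r₂: v_a = √[μ(2/r₂ − 1/a_t)] = 6.3016 km/s.
Second burn Δv₂ = |v₂ − v_a| = 3.969 km/s.
Total Δv = Δv₁ + Δv₂ = 9.817 km/s.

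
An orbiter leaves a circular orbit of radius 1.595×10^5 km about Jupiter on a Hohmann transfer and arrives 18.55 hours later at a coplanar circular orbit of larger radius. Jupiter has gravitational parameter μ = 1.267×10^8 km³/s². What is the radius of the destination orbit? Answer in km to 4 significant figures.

r₂ = 6.113×10^5 km

Transfer time t = 18.55 hours = 66780 s, and t = π√(a_t³/μ).
So a_t = (μ t²/π²)^(1/3) = (1.267×10^8 × (66780)² / π²)^(1/3) = 3.8541×10^5 km.
Since a_t = (r₁ + r₂)/2, r₂ = 2a_t − r₁ = 2×3.8541×10^5 − 1.595×10^5 = 6.1132×10^5 km.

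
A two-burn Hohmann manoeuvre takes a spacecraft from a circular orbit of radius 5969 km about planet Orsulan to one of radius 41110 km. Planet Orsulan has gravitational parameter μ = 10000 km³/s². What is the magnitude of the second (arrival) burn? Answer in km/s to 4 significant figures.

Semi-major axis of the transfer orbit: a_t = (5969 + 41110)/2 = 23539.5 km.
On the circular orbit at r = 41110 km, v_c = √(μ/r) = 0.4932 km/s.
Transfer-orbit speed at the same r (vis-viva, a = a_t): v_t = √[μ(2/r − 1/a_t)] = 0.2484 km/s.
Δv₂ = |v_t − v_c| = |0.2484 − 0.4932| = 0.2448 km/s.

Δv₂ = 0.2448 km/s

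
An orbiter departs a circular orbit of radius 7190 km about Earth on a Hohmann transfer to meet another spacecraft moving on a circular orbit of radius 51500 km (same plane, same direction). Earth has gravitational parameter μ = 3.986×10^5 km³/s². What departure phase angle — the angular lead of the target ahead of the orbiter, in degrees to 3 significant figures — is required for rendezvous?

Semi-major axis of the transfer orbit: a_t = (7190 + 51500)/2 = 29345 km.
Transfer time t = π√(a_t³/μ) = 25014 s.
Target angular speed ω₂ = √(μ/r₂³) = 5.4020×10^-5 rad/s.
Angle swept by the target during transfer: ω₂·t = 1.3513 rad = 77.42°.
The orbiter traverses 180° on the transfer ellipse, so the target must lead by 180° − 77.42° = 103°.

φ = 103°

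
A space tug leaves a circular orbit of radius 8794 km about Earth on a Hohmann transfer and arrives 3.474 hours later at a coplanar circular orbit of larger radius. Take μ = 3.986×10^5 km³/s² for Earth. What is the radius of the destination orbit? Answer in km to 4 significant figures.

Transfer time t = 3.474 hours = 12506.4 s, and t = π√(a_t³/μ).
So a_t = (μ t²/π²)^(1/3) = (3.986×10^5 × (12506.4)² / π²)^(1/3) = 18486 km.
Since a_t = (r₁ + r₂)/2, r₂ = 2a_t − r₁ = 2×18486 − 8794 = 28178 km.

r₂ = 28180 km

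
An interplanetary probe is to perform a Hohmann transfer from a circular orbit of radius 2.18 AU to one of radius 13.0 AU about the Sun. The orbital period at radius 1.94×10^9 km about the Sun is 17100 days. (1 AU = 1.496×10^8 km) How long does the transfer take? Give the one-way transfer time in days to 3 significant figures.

t = 3830 days

From Kepler's third law T² = 4π²r³/μ at r = 1.94×10^9 km, T = 17100 days = 17100 × 86400 s = 1.47744×10^9 s: μ = 4π²r³/T² = 1.32052×10^11 km³/s².
In km: r₁ = 2.18 × 1.496×10^8 = 3.26128×10^8 km; r₂ = 13.0 × 1.496×10^8 = 1.9448×10^9 km.
The Hohmann ellipse has a_t = (r₁ + r₂)/2 = 1.135464×10^9 km.
By Kepler's third law the transfer-orbit period is T = 2π√(a_t³/μ), so t = T/2 = 3.308×10^8 s.
Converting: 3.308×10^8 s ÷ 86400 s/day = 3830 days.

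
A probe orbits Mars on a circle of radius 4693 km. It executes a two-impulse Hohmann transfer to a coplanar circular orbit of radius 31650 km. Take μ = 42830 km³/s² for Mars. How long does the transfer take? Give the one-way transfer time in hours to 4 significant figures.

t = 10.33 hours

Transfer-ellipse semi-major axis a_t = (r₁ + r₂)/2 = (4693 + 31650)/2 = 18171.5 km.
Half the transfer-orbit period gives t = π√(a_t³/μ) = 37180 s.
Converting: 37180 s ÷ 3600 s/hour = 10.33 hours.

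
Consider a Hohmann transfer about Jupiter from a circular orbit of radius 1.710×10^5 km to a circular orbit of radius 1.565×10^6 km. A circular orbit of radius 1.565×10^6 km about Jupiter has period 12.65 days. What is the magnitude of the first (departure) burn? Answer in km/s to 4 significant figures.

From Kepler's third law T² = 4π²r³/μ at r = 1.565×10^6 km, T = 12.65 days = 12.65 × 86400 s = 1.09296×10^6 s: μ = 4π²r³/T² = 1.26676×10^8 km³/s².
The Hohmann ellipse has a_t = (r₁ + r₂)/2 = 8.680×10^5 km.
Circular speed at r = 1.710×10^5 km: v_c = √(μ/r) = 27.218 km/s.
Transfer-orbit speed at the same r (vis-viva, a = a_t): v_t = √[μ(2/r − 1/a_t)] = 36.547 km/s.
Δv₁ = |v_t − v_c| = |36.547 − 27.218| = 9.329 km/s.

Δv₁ = 9.329 km/s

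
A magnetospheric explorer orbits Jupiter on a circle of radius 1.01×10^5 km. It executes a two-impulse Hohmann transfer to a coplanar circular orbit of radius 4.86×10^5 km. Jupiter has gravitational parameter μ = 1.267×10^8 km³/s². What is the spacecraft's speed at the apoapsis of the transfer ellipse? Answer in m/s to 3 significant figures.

The Hohmann ellipse has a_t = (r₁ + r₂)/2 = 2.935×10^5 km.
The apoapsis of the transfer ellipse is at r = 4.860×10^5 km.
From the vis-viva equation, v = √[μ(2/r − 1/a_t)] = 9.472 km/s.

v = 9470 m/s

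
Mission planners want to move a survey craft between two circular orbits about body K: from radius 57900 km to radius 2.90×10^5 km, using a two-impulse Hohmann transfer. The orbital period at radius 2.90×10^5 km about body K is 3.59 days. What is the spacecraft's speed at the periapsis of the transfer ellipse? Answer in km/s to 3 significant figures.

v = 17.0 km/s

From Kepler's third law T² = 4π²r³/μ at r = 2.90×10^5 km, T = 3.59 days = 3.59 × 86400 s = 3.10176×10^5 s: μ = 4π²r³/T² = 1.00078×10^7 km³/s².
Semi-major axis of the transfer orbit: a_t = (57900 + 2.900×10^5)/2 = 1.7395×10^5 km.
The periapsis of the transfer ellipse is at r = 57900 km.
Vis-viva: v = √[μ(2/r − 1/a_t)] = √[1.00078×10^7 × (2/57900 − 1/1.7395×10^5)] = 16.98 km/s.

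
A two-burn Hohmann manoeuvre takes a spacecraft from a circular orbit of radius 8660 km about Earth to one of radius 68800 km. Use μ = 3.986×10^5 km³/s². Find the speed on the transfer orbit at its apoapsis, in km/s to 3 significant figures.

v = 1.14 km/s

The Hohmann ellipse has a_t = (r₁ + r₂)/2 = 38730 km.
The apoapsis of the transfer ellipse is at r = 68800 km.
Vis-viva: v = √[μ(2/r − 1/a_t)] = √[3.986×10^5 × (2/68800 − 1/38730)] = 1.138 km/s.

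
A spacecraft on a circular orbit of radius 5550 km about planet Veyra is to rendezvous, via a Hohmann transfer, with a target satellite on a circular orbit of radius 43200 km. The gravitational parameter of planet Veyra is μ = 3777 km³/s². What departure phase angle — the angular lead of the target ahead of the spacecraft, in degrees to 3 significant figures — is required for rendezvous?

φ = 104°

Transfer-ellipse semi-major axis a_t = (r₁ + r₂)/2 = (5550 + 43200)/2 = 24375 km.
Transfer time t = π√(a_t³/μ) = 1.9453×10^5 s.
Target angular speed ω₂ = √(μ/r₂³) = 6.8446×10^-6 rad/s.
Angle swept by the target during transfer: ω₂·t = 1.3315 rad = 76.29°.
The spacecraft traverses 180° on the transfer ellipse, so the target must lead by 180° − 76.29° = 104°.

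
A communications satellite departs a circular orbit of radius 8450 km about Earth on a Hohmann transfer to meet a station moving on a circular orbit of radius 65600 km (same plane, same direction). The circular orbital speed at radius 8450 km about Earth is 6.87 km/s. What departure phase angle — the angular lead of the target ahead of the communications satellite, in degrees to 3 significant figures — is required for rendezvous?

From the circular-orbit relation v² = μ/r at r = 8450 km: μ = v²r = (6.87)² × 8450 = 3.98814×10^5 km³/s².
The Hohmann ellipse has a_t = (r₁ + r₂)/2 = 37025 km.
Transfer time t = π√(a_t³/μ) = 35440 s.
The target's mean motion on its circular orbit is ω₂ = √(μ/r₂³) = 3.759×10^-5 rad/s.
Angle swept by the target during transfer: ω₂·t = 1.332 rad = 76.32°.
Arrival is 180° from departure on the ellipse, so φ = 180° − 76.32° = 104°.

φ = 104°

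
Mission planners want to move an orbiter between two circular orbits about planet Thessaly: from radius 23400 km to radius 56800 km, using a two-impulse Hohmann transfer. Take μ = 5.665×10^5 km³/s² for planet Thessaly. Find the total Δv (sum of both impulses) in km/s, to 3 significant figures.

Semi-major axis of the transfer orbit: a_t = (23400 + 56800)/2 = 40100 km.
Circular speed at r₁: v₁ = √(μ/r₁) = √(5.665×10^5/23400) = 4.9203 km/s.
Transfer-orbit speed at r₁ (vis-viva): v_p = √[μ(2/r₁ − 1/a_t)] = 5.8559 km/s.
First burn Δv₁ = |v_p − v₁| = 0.9356 km/s.
Circular speed at r₂: v₂ = √(μ/r₂) = 3.1581 km/s.
Transfer-orbit speed at r₂: v_a = √[μ(2/r₂ − 1/a_t)] = 2.4125 km/s.
Second burn Δv₂ = |v₂ − v_a| = 0.7456 km/s.
Δv = Δv₁ + Δv₂ = 0.9356 + 0.7456 = 1.681 km/s.

Δv = 1.68 km/s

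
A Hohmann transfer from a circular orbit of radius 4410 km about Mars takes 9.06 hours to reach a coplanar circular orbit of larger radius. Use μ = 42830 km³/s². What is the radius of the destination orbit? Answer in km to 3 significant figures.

Transfer time t = 9.06 hours = 32616 s, and t = π√(a_t³/μ).
So a_t = (μ t²/π²)^(1/3) = (42830 × (32616)² / π²)^(1/3) = 16651 km.
Since a_t = (r₁ + r₂)/2, r₂ = 2a_t − r₁ = 2×16651 − 4410 = 28892 km.

r₂ = 28900 km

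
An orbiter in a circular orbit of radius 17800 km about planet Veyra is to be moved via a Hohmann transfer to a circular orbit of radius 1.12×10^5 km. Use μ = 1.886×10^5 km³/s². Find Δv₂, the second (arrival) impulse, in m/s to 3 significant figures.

Transfer-ellipse semi-major axis a_t = (r₁ + r₂)/2 = (17800 + 1.120×10^5)/2 = 64900 km.
On the circular orbit at r = 1.120×10^5 km, v_c = √(μ/r) = 1.2977 km/s.
Vis-viva on the transfer ellipse at r = 1.120×10^5 km gives v_t = √[μ(2/r − 1/a_t)] = 0.67959 km/s.
Δv₂ = |v_t − v_c| = |0.67959 − 1.2977| = 0.6181 km/s.

Δv₂ = 618 m/s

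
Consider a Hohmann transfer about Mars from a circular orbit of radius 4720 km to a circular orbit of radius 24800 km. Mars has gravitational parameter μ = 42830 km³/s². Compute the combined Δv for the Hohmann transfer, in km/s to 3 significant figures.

Semi-major axis of the transfer orbit: a_t = (4720 + 24800)/2 = 14760 km.
Circular speed at r₁: v₁ = √(μ/r₁) = √(42830/4720) = 3.012333 km/s.
On the transfer ellipse at r₁, v² = μ(2/r − 1/a) gives v_p = √[μ(2/r₁ − 1/a_t)] = 3.904682 km/s.
First burn Δv₁ = |v_p − v₁| = 0.8923 km/s.
At r₂, v₂ = √(μ/r₂) = 1.31416 km/s.
Transfer-orbit speed at r₂: v_a = √[μ(2/r₂ − 1/a_t)] = 0.743149 km/s.
Second burn Δv₂ = |v₂ − v_a| = 0.5710 km/s.
Δv = Δv₁ + Δv₂ = 0.8923 + 0.5710 = 1.463 km/s.

Δv = 1.46 km/s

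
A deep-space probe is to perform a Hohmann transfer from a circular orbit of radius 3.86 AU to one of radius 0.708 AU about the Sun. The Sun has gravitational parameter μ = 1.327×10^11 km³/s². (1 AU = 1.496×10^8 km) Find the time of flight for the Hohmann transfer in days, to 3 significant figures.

t = 630 days

In km: r₁ = 3.86 × 1.496×10^8 = 5.77456×10^8 km; r₂ = 0.708 × 1.496×10^8 = 1.059168×10^8 km.
Semi-major axis of the transfer orbit: a_t = (5.77456×10^8 + 1.059168×10^8)/2 = 3.416864×10^8 km.
By Kepler's third law the transfer-orbit period is T = 2π√(a_t³/μ), so t = T/2 = 5.447×10^7 s.
Converting: 5.447×10^7 s ÷ 86400 s/day = 630 days.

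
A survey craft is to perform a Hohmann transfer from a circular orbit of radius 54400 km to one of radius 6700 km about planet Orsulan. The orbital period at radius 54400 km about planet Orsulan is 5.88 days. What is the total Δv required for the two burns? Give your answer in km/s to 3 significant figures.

From Kepler's third law T² = 4π²r³/μ at r = 54400 km, T = 5.88 days = 5.88 × 86400 s = 5.08032×10^5 s: μ = 4π²r³/T² = 24624.9 km³/s².
Transfer-ellipse semi-major axis a_t = (r₁ + r₂)/2 = (54400 + 6700)/2 = 30550 km.
Circular speed at r₁: v₁ = √(μ/r₁) = √(24624.9/54400) = 0.672803 km/s.
Transfer-orbit speed at r₁ (vis-viva): v_a = √[μ(2/r₁ − 1/a_t)] = 0.315079 km/s.
First burn Δv₁ = |v_a − v₁| = 0.357724 km/s.
At r₂, v₂ = √(μ/r₂) = 1.917122 km/s.
Transfer-orbit speed at r₂: v_p = √[μ(2/r₂ − 1/a_t)] = 2.558254 km/s.
Second burn Δv₂ = |v₂ − v_p| = 0.641132 km/s.
Total Δv = Δv₁ + Δv₂ = 0.9989 km/s.

Δv = 0.999 km/s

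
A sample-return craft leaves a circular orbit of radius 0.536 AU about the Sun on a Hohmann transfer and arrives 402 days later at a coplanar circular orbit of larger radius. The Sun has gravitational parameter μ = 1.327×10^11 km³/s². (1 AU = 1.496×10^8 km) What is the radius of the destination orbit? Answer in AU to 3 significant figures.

r₂ = 2.85 AU

In km: r₁ = 0.536 × 1.496×10^8 = 8.01856×10^7 km.
Transfer time t = 402 days = 3.47328×10^7 s, and t = π√(a_t³/μ).
So a_t = (μ t²/π²)^(1/3) = (1.327×10^11 × (3.47328×10^7)² / π²)^(1/3) = 2.5313×10^8 km.
Since a_t = (r₁ + r₂)/2, r₂ = 2a_t − r₁ = 2×2.5313×10^8 − 8.01856×10^7 = 4.260744×10^8 km.
In AU: r₂ = 4.260744×10^8 / 1.496×10^8 = 2.85 AU.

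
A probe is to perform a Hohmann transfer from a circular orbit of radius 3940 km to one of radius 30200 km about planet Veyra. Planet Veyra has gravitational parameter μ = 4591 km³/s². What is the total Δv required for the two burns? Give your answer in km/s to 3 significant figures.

Δv = 0.559 km/s

Semi-major axis of the transfer orbit: a_t = (3940 + 30200)/2 = 17070 km.
At r₁ the circular-orbit speed is v₁ = √(μ/r₁) = 1.0795 km/s.
On the transfer ellipse at r₁, vis-viva equation gives v_p = √[μ(2/r₁ − 1/a_t)] = 1.4358 km/s.
First burn Δv₁ = |v_p − v₁| = 0.3563 km/s.
Circular speed at r₂: v₂ = √(μ/r₂) = 0.3899 km/s.
Transfer-orbit speed at r₂: v_a = √[μ(2/r₂ − 1/a_t)] = 0.1873 km/s.
Second burn Δv₂ = |v₂ − v_a| = 0.2026 km/s.
Δv = Δv₁ + Δv₂ = 0.3563 + 0.2026 = 0.5589 km/s.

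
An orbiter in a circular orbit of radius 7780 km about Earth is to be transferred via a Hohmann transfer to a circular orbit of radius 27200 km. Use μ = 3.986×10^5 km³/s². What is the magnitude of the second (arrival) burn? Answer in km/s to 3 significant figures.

Semi-major axis of the transfer orbit: a_t = (7780 + 27200)/2 = 17490 km.
Circular speed at r = 27200 km: v_c = √(μ/r) = 3.828 km/s.
Transfer-orbit speed at the same r (vis-viva, a = a_t): v_t = √[μ(2/r − 1/a_t)] = 2.553 km/s.
Δv₂ = |v_t − v_c| = |2.553 − 3.828| = 1.275 km/s.

Δv₂ = 1.27 km/s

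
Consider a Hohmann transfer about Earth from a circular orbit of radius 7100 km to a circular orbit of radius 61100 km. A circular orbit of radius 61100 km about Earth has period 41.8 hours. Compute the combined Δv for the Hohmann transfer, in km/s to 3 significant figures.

From Kepler's third law T² = 4π²r³/μ at r = 61100 km, T = 41.8 hours = 41.8 × 3600 s = 1.5048×10^5 s: μ = 4π²r³/T² = 3.97673×10^5 km³/s².
Transfer-ellipse semi-major axis a_t = (r₁ + r₂)/2 = (7100 + 61100)/2 = 34100 km.
At r₁ the circular-orbit speed is v₁ = √(μ/r₁) = 7.4840 km/s.
Transfer-orbit speed at r₁ (v² = μ(2/r − 1/a)): v_p = √[μ(2/r₁ − 1/a_t)] = 10.018 km/s.
First burn Δv₁ = |v_p − v₁| = 2.534 km/s.
Circular speed at r₂: v₂ = √(μ/r₂) = 2.551 km/s.
Transfer-orbit speed at r₂: v_a = √[μ(2/r₂ − 1/a_t)] = 1.164 km/s.
Second burn Δv₂ = |v₂ − v_a| = 1.387 km/s.
Total Δv = Δv₁ + Δv₂ = 3.921 km/s.

Δv = 3.92 km/s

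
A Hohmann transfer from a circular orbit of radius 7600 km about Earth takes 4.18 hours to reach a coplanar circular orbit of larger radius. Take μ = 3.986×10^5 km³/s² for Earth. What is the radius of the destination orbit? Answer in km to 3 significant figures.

Transfer time t = 4.18 hours = 15048 s, and t = π√(a_t³/μ).
So a_t = (μ t²/π²)^(1/3) = (3.986×10^5 × (15048)² / π²)^(1/3) = 20912 km.
Since a_t = (r₁ + r₂)/2, r₂ = 2a_t − r₁ = 2×20912 − 7600 = 34224 km.

r₂ = 34200 km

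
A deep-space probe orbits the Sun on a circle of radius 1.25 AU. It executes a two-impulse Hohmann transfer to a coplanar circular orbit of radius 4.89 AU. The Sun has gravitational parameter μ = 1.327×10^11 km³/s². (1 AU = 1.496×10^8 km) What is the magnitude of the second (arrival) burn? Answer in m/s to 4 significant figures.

In km: r₁ = 1.25 × 1.496×10^8 = 1.870×10^8 km; r₂ = 4.89 × 1.496×10^8 = 7.31544×10^8 km.
The Hohmann ellipse has a_t = (r₁ + r₂)/2 = 4.59272×10^8 km.
On the circular orbit at r = 7.31544×10^8 km, v_c = √(μ/r) = 13.468 km/s.
Vis-viva on the transfer ellipse at r = 7.31544×10^8 km gives v_t = √[μ(2/r − 1/a_t)] = 8.5941 km/s.
Δv₂ = |v_t − v_c| = |8.5941 − 13.468| = 4.874 km/s.

Δv₂ = 4874 m/s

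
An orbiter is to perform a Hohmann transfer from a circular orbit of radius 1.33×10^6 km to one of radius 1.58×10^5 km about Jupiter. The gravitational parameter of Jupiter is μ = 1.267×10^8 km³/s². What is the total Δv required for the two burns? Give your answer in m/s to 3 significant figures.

The Hohmann ellipse has a_t = (r₁ + r₂)/2 = 7.440×10^5 km.
At r₁ the circular-orbit speed is v₁ = √(μ/r₁) = 9.760 km/s.
Transfer-orbit speed at r₁ (v² = μ(2/r − 1/a)): v_a = √[μ(2/r₁ − 1/a_t)] = 4.498 km/s.
First burn Δv₁ = |v_a − v₁| = 5.262 km/s.
Circular speed at r₂: v₂ = √(μ/r₂) = 28.318 km/s.
Transfer-orbit speed at r₂: v_p = √[μ(2/r₂ − 1/a_t)] = 37.862 km/s.
Second burn Δv₂ = |v₂ − v_p| = 9.544 km/s.
Δv = Δv₁ + Δv₂ = 5.262 + 9.544 = 14.81 km/s.

Δv = 14800 m/s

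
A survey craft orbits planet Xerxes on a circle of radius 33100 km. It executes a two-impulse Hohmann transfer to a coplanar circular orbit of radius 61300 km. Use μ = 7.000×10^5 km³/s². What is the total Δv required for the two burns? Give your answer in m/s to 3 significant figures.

Transfer-ellipse semi-major axis a_t = (r₁ + r₂)/2 = (33100 + 61300)/2 = 47200 km.
At r₁ the circular-orbit speed is v₁ = √(μ/r₁) = 4.59870 km/s.
On the transfer ellipse at r₁, vis-viva gives v_p = √[μ(2/r₁ − 1/a_t)] = 5.24076 km/s.
First burn Δv₁ = |v_p − v₁| = 0.64206 km/s.
At r₂, v₂ = √(μ/r₂) = 3.3792 km/s.
Transfer-orbit speed at r₂: v_a = √[μ(2/r₂ − 1/a_t)] = 2.8298 km/s.
Second burn Δv₂ = |v₂ − v_a| = 0.54940 km/s.
Δv = Δv₁ + Δv₂ = 0.64206 + 0.54940 = 1.191 km/s.

Δv = 1190 m/s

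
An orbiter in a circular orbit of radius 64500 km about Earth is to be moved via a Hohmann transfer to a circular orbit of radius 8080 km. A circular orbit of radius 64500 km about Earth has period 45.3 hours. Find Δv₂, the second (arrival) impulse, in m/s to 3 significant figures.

From Kepler's third law T² = 4π²r³/μ at r = 64500 km, T = 45.3 hours = 45.3 × 3600 s = 1.6308×10^5 s: μ = 4π²r³/T² = 3.98325×10^5 km³/s².
Semi-major axis of the transfer orbit: a_t = (64500 + 8080)/2 = 36290 km.
On the circular orbit at r = 8080 km, v_c = √(μ/r) = 7.0212 km/s.
Vis-viva on the transfer ellipse at r = 8080 km gives v_t = √[μ(2/r − 1/a_t)] = 9.3605 km/s.
Δv₂ = |v_t − v_c| = |9.3605 − 7.0212| = 2.339 km/s.

Δv₂ = 2340 m/s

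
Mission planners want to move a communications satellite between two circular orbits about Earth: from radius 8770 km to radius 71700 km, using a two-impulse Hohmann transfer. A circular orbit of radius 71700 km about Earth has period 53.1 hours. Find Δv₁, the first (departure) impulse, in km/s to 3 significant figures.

Δv₁ = 2.26 km/s

From Kepler's third law T² = 4π²r³/μ at r = 71700 km, T = 53.1 hours = 53.1 × 3600 s = 1.9116×10^5 s: μ = 4π²r³/T² = 3.98220×10^5 km³/s².
Semi-major axis of the transfer orbit: a_t = (8770 + 71700)/2 = 40235 km.
Circular speed at r = 8770 km: v_c = √(μ/r) = 6.738 km/s.
Vis-viva on the transfer ellipse at r = 8770 km gives v_t = √[μ(2/r − 1/a_t)] = 8.995 km/s.
Δv₁ = |v_t − v_c| = |8.995 − 6.738| = 2.257 km/s.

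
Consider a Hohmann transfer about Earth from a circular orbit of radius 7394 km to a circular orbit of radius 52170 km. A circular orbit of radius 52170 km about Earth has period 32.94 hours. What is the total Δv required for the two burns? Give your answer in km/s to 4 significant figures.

Δv = 3.762 km/s

From Kepler's third law T² = 4π²r³/μ at r = 52170 km, T = 32.94 hours = 32.94 × 3600 s = 1.18584×10^5 s: μ = 4π²r³/T² = 3.98630×10^5 km³/s².
The Hohmann ellipse has a_t = (r₁ + r₂)/2 = 29782 km.
Circular speed at r₁: v₁ = √(μ/r₁) = √(3.98630×10^5/7394) = 7.3425 km/s.
Transfer-orbit speed at r₁ (v² = μ(2/r − 1/a)): v_p = √[μ(2/r₁ − 1/a_t)] = 9.7180 km/s.
First burn Δv₁ = |v_p − v₁| = 2.3755 km/s.
Circular speed at r₂: v₂ = √(μ/r₂) = 2.7642 km/s.
Transfer-orbit speed at r₂: v_a = √[μ(2/r₂ − 1/a_t)] = 1.3773 km/s.
Second burn Δv₂ = |v₂ − v_a| = 1.3869 km/s.
Total Δv = Δv₁ + Δv₂ = 3.762 km/s.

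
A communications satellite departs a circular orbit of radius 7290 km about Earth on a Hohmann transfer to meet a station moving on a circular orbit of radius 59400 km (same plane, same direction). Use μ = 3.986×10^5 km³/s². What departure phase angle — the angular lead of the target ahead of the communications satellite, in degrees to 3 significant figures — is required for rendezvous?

φ = 104°

Transfer-ellipse semi-major axis a_t = (r₁ + r₂)/2 = (7290 + 59400)/2 = 33345 km.
The half-period of the transfer ellipse is t = π√(a_t³/μ) = 30298.93 s.
The target's mean motion on its circular orbit is ω₂ = √(μ/r₂³) = 4.361029×10^-5 rad/s.
Angle swept by the target during transfer: ω₂·t = 1.32135 rad = 75.71°.
Arrival is 180° from departure on the ellipse, so φ = 180° − 75.71° = 104°.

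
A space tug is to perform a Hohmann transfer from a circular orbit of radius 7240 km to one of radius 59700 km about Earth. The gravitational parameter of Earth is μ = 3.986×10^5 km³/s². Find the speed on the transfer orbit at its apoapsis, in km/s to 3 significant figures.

v = 1.20 km/s

Semi-major axis of the transfer orbit: a_t = (7240 + 59700)/2 = 33470 km.
The apoapsis of the transfer ellipse is at r = 59700 km.
Vis-viva: v = √[μ(2/r − 1/a_t)] = √[3.986×10^5 × (2/59700 − 1/33470)] = 1.202 km/s.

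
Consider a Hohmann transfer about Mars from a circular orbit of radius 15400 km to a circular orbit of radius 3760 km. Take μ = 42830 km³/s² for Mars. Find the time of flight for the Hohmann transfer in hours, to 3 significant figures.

t = 3.95 hours

Transfer-ellipse semi-major axis a_t = (r₁ + r₂)/2 = (15400 + 3760)/2 = 9580 km.
Half the transfer-orbit period gives t = π√(a_t³/μ) = 14230 s.
Converting: 14230 s ÷ 3600 s/hour = 3.95 hours.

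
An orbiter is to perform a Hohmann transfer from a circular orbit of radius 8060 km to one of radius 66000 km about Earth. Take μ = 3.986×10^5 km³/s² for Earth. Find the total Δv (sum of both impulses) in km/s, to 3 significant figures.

Δv = 3.67 km/s

Semi-major axis of the transfer orbit: a_t = (8060 + 66000)/2 = 37030 km.
At r₁ the circular-orbit speed is v₁ = √(μ/r₁) = 7.0324 km/s.
On the transfer ellipse at r₁, vis-viva gives v_p = √[μ(2/r₁ − 1/a_t)] = 9.3885 km/s.
First burn Δv₁ = |v_p − v₁| = 2.356 km/s.
Circular speed at r₂: v₂ = √(μ/r₂) = 2.458 km/s.
Transfer-orbit speed at r₂: v_a = √[μ(2/r₂ − 1/a_t)] = 1.147 km/s.
Second burn Δv₂ = |v₂ − v_a| = 1.311 km/s.
Δv = Δv₁ + Δv₂ = 2.356 + 1.311 = 3.667 km/s.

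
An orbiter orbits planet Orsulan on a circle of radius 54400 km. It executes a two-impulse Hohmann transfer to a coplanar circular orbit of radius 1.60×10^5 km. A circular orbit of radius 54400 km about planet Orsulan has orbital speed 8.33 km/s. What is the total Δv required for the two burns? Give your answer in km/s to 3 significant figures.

From the circular-orbit relation v² = μ/r at r = 54400 km: μ = v²r = (8.33)² × 54400 = 3.77476×10^6 km³/s².
Transfer-ellipse semi-major axis a_t = (r₁ + r₂)/2 = (54400 + 1.600×10^5)/2 = 1.072×10^5 km.
At r₁ the circular-orbit speed is v₁ = √(μ/r₁) = 8.3300 km/s.
Transfer-orbit speed at r₁ (v² = μ(2/r − 1/a)): v_p = √[μ(2/r₁ − 1/a_t)] = 10.177 km/s.
First burn Δv₁ = |v_p − v₁| = 1.847 km/s.
Circular speed at r₂: v₂ = √(μ/r₂) = 4.857 km/s.
Transfer-orbit speed at r₂: v_a = √[μ(2/r₂ − 1/a_t)] = 3.460 km/s.
Second burn Δv₂ = |v₂ − v_a| = 1.397 km/s.
Δv = Δv₁ + Δv₂ = 1.847 + 1.397 = 3.244 km/s.

Δv = 3.24 km/s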